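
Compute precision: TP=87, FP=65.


Precision = TP/(TP+FP)
= 87/(87+65)
= 87/152 = 57.24%

57.24%


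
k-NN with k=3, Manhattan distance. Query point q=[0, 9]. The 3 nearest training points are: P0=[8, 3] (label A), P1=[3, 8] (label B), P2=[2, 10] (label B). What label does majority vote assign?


d(q,P0) = 14  (label A)
d(q,P1) = 4  (label B)
d(q,P2) = 3  (label B)
Votes: A=1, B=2
Majority → B

B


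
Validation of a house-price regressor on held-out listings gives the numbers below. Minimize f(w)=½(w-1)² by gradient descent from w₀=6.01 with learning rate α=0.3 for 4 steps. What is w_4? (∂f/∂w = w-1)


step 1: grad = 6.01-1 = 5.01; w = 6.01 - 0.3·(5.01) = 4.507
step 2: grad = 4.507-1 = 3.507; w = 4.507 - 0.3·(3.507) = 3.4549
step 3: grad = 3.4549-1 = 2.4549; w = 3.4549 - 0.3·(2.4549) = 2.71843
step 4: grad = 2.71843-1 = 1.71843; w = 2.71843 - 0.3·(1.71843) = 2.202901

2.202901


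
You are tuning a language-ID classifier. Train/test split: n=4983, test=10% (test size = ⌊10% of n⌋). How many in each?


Test = ⌊4983·10/100⌋ = 498
Train = 4983 - 498 = 4485

Train: 4485, Test: 498


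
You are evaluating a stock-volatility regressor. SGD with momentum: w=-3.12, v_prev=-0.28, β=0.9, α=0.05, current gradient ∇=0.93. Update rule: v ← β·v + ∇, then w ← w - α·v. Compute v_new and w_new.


v_new = 0.9·-0.28 + 0.93 = -0.252 + 0.93 = 0.678
w_new = -3.12 - 0.05·0.678 = -3.12 - 0.0339 = -3.1539

v_new=0.678, w_new=-3.1539


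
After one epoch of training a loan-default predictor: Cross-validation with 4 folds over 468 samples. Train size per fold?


Fold size = 468/4 = 117
Training per fold = 468 - 117 = 351

351


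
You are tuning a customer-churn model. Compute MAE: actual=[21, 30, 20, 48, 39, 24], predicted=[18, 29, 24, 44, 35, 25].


Absolute errors: |21-18|=3, |30-29|=1, |20-24|=4, |48-44|=4, |39-35|=4, |24-25|=1
Sum = 17
MAE = 17/6 = 17/6

17/6


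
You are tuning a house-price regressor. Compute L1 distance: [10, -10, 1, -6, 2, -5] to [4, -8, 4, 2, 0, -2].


d = |10-4| + |-10+ 8| + |1-4| + |-6-2| + |2-0| + |-5+ 2|
  = 6 + 2 + 3 + 8 + 2 + 3
  = 24

24


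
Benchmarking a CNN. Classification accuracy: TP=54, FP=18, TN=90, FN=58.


Accuracy = (TP+TN)/(TP+TN+FP+FN)
= (54+90)/(220)
= 144/220 = 65.45%

65.45%


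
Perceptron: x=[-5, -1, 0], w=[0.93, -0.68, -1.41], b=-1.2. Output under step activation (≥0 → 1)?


z = (-5)·(0.93) + (-1)·(-0.68) + (0)·(-1.41) - 1.2
  = -5.17
step(z) = 0 (z<0)

0


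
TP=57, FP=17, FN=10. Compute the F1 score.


Precision = 57/74 = 0.7703
Recall = 57/67 = 0.8507
F1 = 2·P·R/(P+R) = 2·TP/(2·TP+FP+FN) = 114/(114+17+10) = 114/141 = 0.8085

0.8085


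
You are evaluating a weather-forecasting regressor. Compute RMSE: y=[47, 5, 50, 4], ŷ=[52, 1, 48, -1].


MSE = 70/4 = 17.5
RMSE = √(70/4) = 4.1833

4.1833


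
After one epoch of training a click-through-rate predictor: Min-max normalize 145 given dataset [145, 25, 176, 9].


min=9, max=176
(145-9)/(176-9) = 136/167 = 0.8144

0.8144


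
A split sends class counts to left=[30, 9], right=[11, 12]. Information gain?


Parent = [41, 21], H_parent = 0.9236
H_left = 0.7793 (n=39), H_right = 0.9986 (n=23)
H_children = (39/62)·0.7793 + (23/62)·0.9986 = 0.8607
IG = 0.9236 - 0.8607 = 0.0629

0.0629


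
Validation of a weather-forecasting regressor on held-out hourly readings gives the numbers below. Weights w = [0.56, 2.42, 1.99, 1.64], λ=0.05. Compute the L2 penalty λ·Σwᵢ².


‖w‖₂² = (0.56)² + (2.42)² + (1.99)² + (1.64)²
     = 0.3136 + 5.8564 + 3.9601 + 2.6896
     = 12.8197
λ·‖w‖₂² = 0.05·12.8197 = 0.640985

0.640985


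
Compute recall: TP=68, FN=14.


Recall = TP/(TP+FN)
= 68/(68+14)
= 68/82 = 82.93%

82.93%


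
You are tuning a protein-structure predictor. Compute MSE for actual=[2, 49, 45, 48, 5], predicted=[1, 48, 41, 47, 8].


Squared errors: (2-1)²=1, (49-48)²=1, (45-41)²=16, (48-47)²=1, (5-8)²=9
Sum = 28
MSE = 28/5 = 28/5

28/5


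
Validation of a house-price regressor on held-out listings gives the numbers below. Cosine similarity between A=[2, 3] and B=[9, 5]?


A·B = 2·9 + 3·5 = 33
‖A‖ = √13 = 3.6056, ‖B‖ = √106 = 10.2956
cos = 33/(√13·√106) = 33/√1378 = 0.889

0.889


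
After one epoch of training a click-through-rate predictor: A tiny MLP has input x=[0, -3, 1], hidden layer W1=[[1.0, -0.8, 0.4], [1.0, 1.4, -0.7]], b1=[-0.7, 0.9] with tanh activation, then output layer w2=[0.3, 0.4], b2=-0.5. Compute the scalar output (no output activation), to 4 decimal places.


z1[0] = (1.0)·(0) + (-0.8)·(-3) + (0.4)·(1) - 0.7 = 2.1
z1[1] = (1.0)·(0) + (1.4)·(-3) + (-0.7)·(1) + 0.9 = -4.0
h = tanh(z1) = [0.9705, -0.9993]
output = (0.3)·(0.9705) + (0.4)·(-0.9993) - 0.5 = -0.6086

-0.6086


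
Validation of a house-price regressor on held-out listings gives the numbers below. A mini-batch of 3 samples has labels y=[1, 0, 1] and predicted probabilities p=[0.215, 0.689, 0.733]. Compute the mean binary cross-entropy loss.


L[0] = -ln(0.215) = 1.5371
L[1] = -ln(1-0.689) = -ln(0.311) = 1.168
L[2] = -ln(0.733) = 0.3106
mean = (1.5371 + 1.168 + 0.3106)/3 = 1.0052

1.0052


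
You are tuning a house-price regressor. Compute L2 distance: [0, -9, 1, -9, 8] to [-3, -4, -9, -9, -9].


d = √((0+ 3)² + (-9+ 4)² + (1+ 9)² + (-9+ 9)² + (8+ 9)²)
  = √(9 + 25 + 100 + 0 + 289)
  = √423 = 20.567

20.567


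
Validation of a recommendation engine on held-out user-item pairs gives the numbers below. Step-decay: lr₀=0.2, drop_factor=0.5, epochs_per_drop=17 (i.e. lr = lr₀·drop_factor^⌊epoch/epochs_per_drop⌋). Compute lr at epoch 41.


n_drops = ⌊41/17⌋ = 2
lr = 0.2·0.5^2 = 0.2·0.25 = 0.05

0.05


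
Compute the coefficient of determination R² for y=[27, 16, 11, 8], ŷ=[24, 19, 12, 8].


ȳ = 15.5
SS_res = Σ(y-ŷ)² = 19
SS_tot = Σ(y-ȳ)² = 209
R² = 1 - SS_res/SS_tot = 1 - 0.0909 = 0.9091

0.9091


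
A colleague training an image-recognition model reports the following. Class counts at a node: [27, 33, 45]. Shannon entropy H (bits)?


Probabilities: [27/105, 33/105, 45/105] ≈ [0.2571, 0.3143, 0.4286]
H = -((27/105)·log₂(27/105) + (33/105)·log₂(33/105) + (45/105)·log₂(45/105))
  = 1.5525 bits

1.5525 bits


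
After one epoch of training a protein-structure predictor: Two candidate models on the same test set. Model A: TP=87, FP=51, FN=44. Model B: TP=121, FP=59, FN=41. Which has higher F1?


Model A: P=87/138=0.6304, R=87/131=0.6641, F1=2PR/(P+R)=2TP/(2TP+FP+FN)=174/269=0.6468
Model B: P=121/180=0.6722, R=121/162=0.7469, F1=2PR/(P+R)=2TP/(2TP+FP+FN)=242/342=0.7076
0.6468 < 0.7076 → Model B

Model B


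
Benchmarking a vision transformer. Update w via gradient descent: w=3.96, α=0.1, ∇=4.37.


w_new = w - α·∇
= 3.96 - 0.1·4.37
= 3.96 - 0.437
= 3.523

3.523


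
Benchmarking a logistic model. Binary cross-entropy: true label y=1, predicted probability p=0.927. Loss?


BCE = -[y·ln(p) + (1-y)·ln(1-p)]
= -1·ln(0.927) - 0
= -ln(0.927) = 0.0758

0.0758


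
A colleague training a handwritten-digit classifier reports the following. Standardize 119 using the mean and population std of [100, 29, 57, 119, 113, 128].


μ = 91, σ = 35.8655
z = (119 - 91)/35.8655 = 0.7807

0.7807


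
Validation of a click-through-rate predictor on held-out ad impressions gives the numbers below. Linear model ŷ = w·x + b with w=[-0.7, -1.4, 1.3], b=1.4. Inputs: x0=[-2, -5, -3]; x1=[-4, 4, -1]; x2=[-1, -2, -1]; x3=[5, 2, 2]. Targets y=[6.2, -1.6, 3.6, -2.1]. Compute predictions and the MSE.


ŷ0 = (-0.7)·(-2) + (-1.4)·(-5) + (1.3)·(-3) + 1.4 = 5.9
ŷ1 = (-0.7)·(-4) + (-1.4)·(4) + (1.3)·(-1) + 1.4 = -2.7
ŷ2 = (-0.7)·(-1) + (-1.4)·(-2) + (1.3)·(-1) + 1.4 = 3.6
ŷ3 = (-0.7)·(5) + (-1.4)·(2) + (1.3)·(2) + 1.4 = -2.3
errors² = [0.09, 1.21, 0.0, 0.04]
MSE = 1.3400/4 = 0.335

0.335


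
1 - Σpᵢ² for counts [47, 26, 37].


Probabilities: [47/110, 26/110, 37/110] ≈ [0.4273, 0.2364, 0.3364]
Σpᵢ² = (2209 + 676 + 1369)/110² = 4254/12100
Gini = 1 - Σpᵢ² = 1 - 4254/12100 = 0.6484

0.6484


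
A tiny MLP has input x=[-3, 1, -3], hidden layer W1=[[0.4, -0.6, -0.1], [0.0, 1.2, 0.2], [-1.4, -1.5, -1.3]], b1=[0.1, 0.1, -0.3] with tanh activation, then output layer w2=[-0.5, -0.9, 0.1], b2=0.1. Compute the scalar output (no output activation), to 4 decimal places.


z1[0] = (0.4)·(-3) + (-0.6)·(1) + (-0.1)·(-3) + 0.1 = -1.4
z1[1] = (0.0)·(-3) + (1.2)·(1) + (0.2)·(-3) + 0.1 = 0.7
z1[2] = (-1.4)·(-3) + (-1.5)·(1) + (-1.3)·(-3) - 0.3 = 6.3
h = tanh(z1) = [-0.8854, 0.6044, 1.0]
output = (-0.5)·(-0.8854) + (-0.9)·(0.6044) + (0.1)·(1.0) + 0.1 = 0.0987

0.0987


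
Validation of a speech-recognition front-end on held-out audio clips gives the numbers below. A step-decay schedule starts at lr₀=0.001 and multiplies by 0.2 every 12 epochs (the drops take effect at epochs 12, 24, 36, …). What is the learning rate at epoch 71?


n_drops = ⌊71/12⌋ = 5
lr = 0.001·0.2^5 = 0.001·0.00032 = 0.00000032

0.00000032


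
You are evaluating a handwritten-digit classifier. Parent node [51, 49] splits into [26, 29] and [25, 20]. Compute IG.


Parent = [51, 49], H_parent = 0.9997
H_left = 0.9979 (n=55), H_right = 0.9911 (n=45)
H_children = (55/100)·0.9979 + (45/100)·0.9911 = 0.9948
IG = 0.9997 - 0.9948 = 0.0049

0.0049


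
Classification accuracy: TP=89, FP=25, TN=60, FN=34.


Accuracy = (TP+TN)/(TP+TN+FP+FN)
= (89+60)/(208)
= 149/208 = 71.63%

71.63%


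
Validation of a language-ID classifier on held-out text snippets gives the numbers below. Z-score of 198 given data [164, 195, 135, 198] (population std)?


μ = 173, σ = 25.6613
z = (198 - 173)/25.6613 = 0.9742

0.9742


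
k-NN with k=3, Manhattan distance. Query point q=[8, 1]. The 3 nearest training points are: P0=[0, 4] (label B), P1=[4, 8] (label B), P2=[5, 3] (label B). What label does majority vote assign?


d(q,P0) = 11  (label B)
d(q,P1) = 11  (label B)
d(q,P2) = 5  (label B)
Votes: A=0, B=3
Majority → B

B


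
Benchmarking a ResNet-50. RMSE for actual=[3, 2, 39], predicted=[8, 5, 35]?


MSE = 50/3 = 16.6667
RMSE = √(50/3) = 4.0825

4.0825


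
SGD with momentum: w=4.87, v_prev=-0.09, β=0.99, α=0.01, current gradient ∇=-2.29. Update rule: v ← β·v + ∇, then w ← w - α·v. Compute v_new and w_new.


v_new = 0.99·-0.09 - 2.29 = -0.0891 - 2.29 = -2.3791
w_new = 4.87 - 0.01·-2.3791 = 4.87 + 0.023791 = 4.893791

v_new=-2.3791, w_new=4.893791


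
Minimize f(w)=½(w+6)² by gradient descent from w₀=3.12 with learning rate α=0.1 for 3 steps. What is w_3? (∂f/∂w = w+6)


step 1: grad = 3.12+6 = 9.12; w = 3.12 - 0.1·(9.12) = 2.208
step 2: grad = 2.208+6 = 8.208; w = 2.208 - 0.1·(8.208) = 1.3872
step 3: grad = 1.3872+6 = 7.3872; w = 1.3872 - 0.1·(7.3872) = 0.64848

0.64848


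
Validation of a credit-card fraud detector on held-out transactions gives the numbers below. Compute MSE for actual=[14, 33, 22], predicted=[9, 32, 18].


Squared errors: (14-9)²=25, (33-32)²=1, (22-18)²=16
Sum = 42
MSE = 42/3 = 14

14


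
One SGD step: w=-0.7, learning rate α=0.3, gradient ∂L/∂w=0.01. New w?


w_new = w - α·∇
= -0.7 - 0.3·0.01
= -0.7 - 0.003
= -0.703

-0.703


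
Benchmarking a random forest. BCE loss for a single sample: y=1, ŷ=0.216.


BCE = -[y·ln(p) + (1-y)·ln(1-p)]
= -1·ln(0.216) - 0
= -ln(0.216) = 1.5325

1.5325


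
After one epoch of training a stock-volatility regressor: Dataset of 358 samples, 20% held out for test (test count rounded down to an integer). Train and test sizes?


Test = ⌊358·20/100⌋ = 71
Train = 358 - 71 = 287

Train: 287, Test: 71


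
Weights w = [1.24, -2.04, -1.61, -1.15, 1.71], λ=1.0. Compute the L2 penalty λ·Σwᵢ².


‖w‖₂² = (1.24)² + (-2.04)² + (-1.61)² + (-1.15)² + (1.71)²
     = 1.5376 + 4.1616 + 2.5921 + 1.3225 + 2.9241
     = 12.5379
λ·‖w‖₂² = 1.0·12.5379 = 12.5379

12.5379


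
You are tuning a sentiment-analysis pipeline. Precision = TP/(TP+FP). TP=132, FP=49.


Precision = TP/(TP+FP)
= 132/(132+49)
= 132/181 = 72.93%

72.93%


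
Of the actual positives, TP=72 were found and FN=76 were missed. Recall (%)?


Recall = TP/(TP+FN)
= 72/(72+76)
= 72/148 = 48.65%

48.65%


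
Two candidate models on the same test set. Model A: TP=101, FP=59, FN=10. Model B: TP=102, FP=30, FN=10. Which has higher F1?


Model A: P=101/160=0.6312, R=101/111=0.9099, F1=2PR/(P+R)=2TP/(2TP+FP+FN)=202/271=0.7454
Model B: P=102/132=0.7727, R=102/112=0.9107, F1=2PR/(P+R)=2TP/(2TP+FP+FN)=204/244=0.8361
0.7454 < 0.8361 → Model B

Model B


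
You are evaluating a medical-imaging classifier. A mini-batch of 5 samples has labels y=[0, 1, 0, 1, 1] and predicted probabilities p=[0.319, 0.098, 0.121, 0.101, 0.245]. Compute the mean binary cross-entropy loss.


L[0] = -ln(1-0.319) = -ln(0.681) = 0.3842
L[1] = -ln(0.098) = 2.3228
L[2] = -ln(1-0.121) = -ln(0.879) = 0.129
L[3] = -ln(0.101) = 2.2926
L[4] = -ln(0.245) = 1.4065
mean = (0.3842 + 2.3228 + 0.129 + 2.2926 + 1.4065)/5 = 1.307

1.307


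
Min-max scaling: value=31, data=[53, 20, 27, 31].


min=20, max=53
(31-20)/(53-20) = 11/33 = 0.3333

0.3333


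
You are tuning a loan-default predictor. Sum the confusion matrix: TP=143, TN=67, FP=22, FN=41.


Total = TP + TN + FP + FN
= 143 + 67 + 22 + 41
= 273
(Predicted positive: 165, predicted negative: 108)

273


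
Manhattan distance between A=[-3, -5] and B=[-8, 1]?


d = |-3+ 8| + |-5-1|
  = 5 + 6
  = 11

11


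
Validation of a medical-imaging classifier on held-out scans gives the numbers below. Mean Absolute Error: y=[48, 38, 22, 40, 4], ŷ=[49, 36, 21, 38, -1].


Absolute errors: |48-49|=1, |38-36|=2, |22-21|=1, |40-38|=2, |4+ 1|=5
Sum = 11
MAE = 11/5 = 11/5

11/5


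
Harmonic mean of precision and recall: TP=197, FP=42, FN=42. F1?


Precision = 197/239 = 0.8243
Recall = 197/239 = 0.8243
F1 = 2·P·R/(P+R) = 2·TP/(2·TP+FP+FN) = 394/(394+42+42) = 394/478 = 0.8243

0.8243


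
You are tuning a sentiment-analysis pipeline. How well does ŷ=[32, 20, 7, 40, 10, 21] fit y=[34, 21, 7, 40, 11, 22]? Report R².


ȳ = 22.5
SS_res = Σ(y-ŷ)² = 7
SS_tot = Σ(y-ȳ)² = 813.5
R² = 1 - SS_res/SS_tot = 1 - 0.0086 = 0.9914

0.9914


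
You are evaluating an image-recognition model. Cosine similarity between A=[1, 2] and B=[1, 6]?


A·B = 1·1 + 2·6 = 13
‖A‖ = √5 = 2.2361, ‖B‖ = √37 = 6.0828
cos = 13/(√5·√37) = 13/√185 = 0.9558

0.9558


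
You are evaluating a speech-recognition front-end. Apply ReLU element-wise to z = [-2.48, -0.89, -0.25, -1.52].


ReLU(-2.48) = max(0, -2.48) = 0.0
ReLU(-0.89) = max(0, -0.89) = 0.0
ReLU(-0.25) = max(0, -0.25) = 0.0
ReLU(-1.52) = max(0, -1.52) = 0.0
result = [0.0, 0.0, 0.0, 0.0]

[0.0, 0.0, 0.0, 0.0]


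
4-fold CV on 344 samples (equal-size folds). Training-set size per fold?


Fold size = 344/4 = 86
Training per fold = 344 - 86 = 258

258


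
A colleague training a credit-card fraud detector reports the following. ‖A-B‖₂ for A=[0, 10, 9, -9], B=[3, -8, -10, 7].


d = √((0-3)² + (10+ 8)² + (9+ 10)² + (-9-7)²)
  = √(9 + 324 + 361 + 256)
  = √950 = 30.8221

30.8221


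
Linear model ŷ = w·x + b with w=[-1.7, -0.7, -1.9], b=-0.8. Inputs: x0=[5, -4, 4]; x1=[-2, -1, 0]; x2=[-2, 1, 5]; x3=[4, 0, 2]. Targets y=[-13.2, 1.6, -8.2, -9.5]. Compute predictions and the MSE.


ŷ0 = (-1.7)·(5) + (-0.7)·(-4) + (-1.9)·(4) - 0.8 = -14.1
ŷ1 = (-1.7)·(-2) + (-0.7)·(-1) + (-1.9)·(0) - 0.8 = 3.3
ŷ2 = (-1.7)·(-2) + (-0.7)·(1) + (-1.9)·(5) - 0.8 = -7.6
ŷ3 = (-1.7)·(4) + (-0.7)·(0) + (-1.9)·(2) - 0.8 = -11.4
errors² = [0.81, 2.89, 0.36, 3.61]
MSE = 7.6700/4 = 1.9175

1.9175


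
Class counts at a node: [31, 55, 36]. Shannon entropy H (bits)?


Probabilities: [31/122, 55/122, 36/122] ≈ [0.2541, 0.4508, 0.2951]
H = -((31/122)·log₂(31/122) + (55/122)·log₂(55/122) + (36/122)·log₂(36/122))
  = 1.54 bits

1.54 bits


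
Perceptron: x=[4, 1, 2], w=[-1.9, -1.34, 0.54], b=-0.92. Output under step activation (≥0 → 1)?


z = (4)·(-1.9) + (1)·(-1.34) + (2)·(0.54) - 0.92
  = -8.78
step(z) = 0 (z<0)

0


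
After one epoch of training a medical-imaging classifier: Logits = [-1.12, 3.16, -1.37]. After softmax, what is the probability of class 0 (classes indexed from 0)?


Exponentials: e^-1.12=0.3263, e^3.16=23.5706, e^-1.37=0.2541
Sum = 24.151
Softmax = [0.0135, 0.976, 0.0105]
p[0] = 0.3263/24.151 = 0.0135

0.0135


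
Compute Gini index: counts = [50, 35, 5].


Probabilities: [50/90, 35/90, 5/90] ≈ [0.5556, 0.3889, 0.0556]
Σpᵢ² = (2500 + 1225 + 25)/90² = 3750/8100
Gini = 1 - Σpᵢ² = 1 - 3750/8100 = 0.537

0.537


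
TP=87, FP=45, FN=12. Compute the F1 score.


Precision = 87/132 = 0.6591
Recall = 87/99 = 0.8788
F1 = 2·P·R/(P+R) = 2·TP/(2·TP+FP+FN) = 174/(174+45+12) = 174/231 = 0.7532

0.7532


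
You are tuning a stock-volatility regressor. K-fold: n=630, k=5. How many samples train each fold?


Fold size = 630/5 = 126
Training per fold = 630 - 126 = 504

504


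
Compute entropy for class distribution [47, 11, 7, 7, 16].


Probabilities: [47/88, 11/88, 7/88, 7/88, 16/88] ≈ [0.5341, 0.125, 0.0795, 0.0795, 0.1818]
H = -((47/88)·log₂(47/88) + (11/88)·log₂(11/88) + (7/88)·log₂(7/88) + (7/88)·log₂(7/88) + (16/88)·log₂(16/88))
  = 1.8864 bits

1.8864 bits


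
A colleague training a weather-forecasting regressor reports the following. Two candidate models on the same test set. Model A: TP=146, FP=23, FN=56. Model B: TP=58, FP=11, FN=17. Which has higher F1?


Model A: P=146/169=0.8639, R=146/202=0.7228, F1=2PR/(P+R)=2TP/(2TP+FP+FN)=292/371=0.7871
Model B: P=58/69=0.8406, R=58/75=0.7733, F1=2PR/(P+R)=2TP/(2TP+FP+FN)=116/144=0.8056
0.7871 < 0.8056 → Model B

Model B


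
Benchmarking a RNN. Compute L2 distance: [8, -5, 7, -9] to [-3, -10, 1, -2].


d = √((8+ 3)² + (-5+ 10)² + (7-1)² + (-9+ 2)²)
  = √(121 + 25 + 36 + 49)
  = √231 = 15.1987

15.1987


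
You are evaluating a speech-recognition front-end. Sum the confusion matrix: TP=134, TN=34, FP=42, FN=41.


Total = TP + TN + FP + FN
= 134 + 34 + 42 + 41
= 251
(Predicted positive: 176, predicted negative: 75)

251


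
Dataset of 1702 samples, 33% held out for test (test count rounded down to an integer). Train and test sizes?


Test = ⌊1702·33/100⌋ = 561
Train = 1702 - 561 = 1141

Train: 1141, Test: 561


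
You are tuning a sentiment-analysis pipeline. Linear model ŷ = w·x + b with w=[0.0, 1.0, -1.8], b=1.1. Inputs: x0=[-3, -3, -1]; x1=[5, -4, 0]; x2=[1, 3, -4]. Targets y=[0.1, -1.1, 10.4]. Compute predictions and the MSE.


ŷ0 = (0.0)·(-3) + (1.0)·(-3) + (-1.8)·(-1) + 1.1 = -0.1
ŷ1 = (0.0)·(5) + (1.0)·(-4) + (-1.8)·(0) + 1.1 = -2.9
ŷ2 = (0.0)·(1) + (1.0)·(3) + (-1.8)·(-4) + 1.1 = 11.3
errors² = [0.04, 3.24, 0.81]
MSE = 4.0900/3 = 1.3633

1.3633


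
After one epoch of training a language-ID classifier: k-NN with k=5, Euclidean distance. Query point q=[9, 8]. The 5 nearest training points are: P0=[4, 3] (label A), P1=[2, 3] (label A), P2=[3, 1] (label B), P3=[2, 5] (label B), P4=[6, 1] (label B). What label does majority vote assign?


d(q,P0) = 7.0711  (label A)
d(q,P1) = 8.6023  (label A)
d(q,P2) = 9.2195  (label B)
d(q,P3) = 7.6158  (label B)
d(q,P4) = 7.6158  (label B)
Votes: A=2, B=3
Majority → B

B


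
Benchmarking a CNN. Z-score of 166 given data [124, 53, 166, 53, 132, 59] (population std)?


μ = 97.8333, σ = 44.7713
z = (166 - 97.8333)/44.7713 = 1.5226

1.5226


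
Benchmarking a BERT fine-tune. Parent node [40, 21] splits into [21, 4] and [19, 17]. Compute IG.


Parent = [40, 21], H_parent = 0.9288
H_left = 0.6343 (n=25), H_right = 0.9978 (n=36)
H_children = (25/61)·0.6343 + (36/61)·0.9978 = 0.8488
IG = 0.9288 - 0.8488 = 0.08

0.08


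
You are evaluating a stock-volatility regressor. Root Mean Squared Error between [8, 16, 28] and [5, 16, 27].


MSE = 10/3 = 3.3333
RMSE = √(10/3) = 1.8257

1.8257


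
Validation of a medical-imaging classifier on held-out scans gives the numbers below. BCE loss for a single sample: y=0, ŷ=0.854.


BCE = -[y·ln(p) + (1-y)·ln(1-p)]
= -0 - 1·ln(1-0.854)
= -ln(0.146) = 1.9241

1.9241


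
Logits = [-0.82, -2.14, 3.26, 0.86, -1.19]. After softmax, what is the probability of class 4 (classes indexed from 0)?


Exponentials: e^-0.82=0.4404, e^-2.14=0.1177, e^3.26=26.0495, e^0.86=2.3632, e^-1.19=0.3042
Sum = 29.275
Softmax = [0.015, 0.004, 0.8898, 0.0807, 0.0104]
p[4] = 0.3042/29.275 = 0.0104

0.0104


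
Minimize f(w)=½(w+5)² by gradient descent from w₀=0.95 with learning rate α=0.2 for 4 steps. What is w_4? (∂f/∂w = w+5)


step 1: grad = 0.95+5 = 5.95; w = 0.95 - 0.2·(5.95) = -0.24
step 2: grad = -0.24+5 = 4.76; w = -0.24 - 0.2·(4.76) = -1.192
step 3: grad = -1.192+5 = 3.808; w = -1.192 - 0.2·(3.808) = -1.9536
step 4: grad = -1.9536+5 = 3.0464; w = -1.9536 - 0.2·(3.0464) = -2.56288

-2.56288


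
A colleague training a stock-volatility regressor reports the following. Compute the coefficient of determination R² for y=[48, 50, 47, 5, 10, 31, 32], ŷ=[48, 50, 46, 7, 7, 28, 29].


ȳ = 31.8571
SS_res = Σ(y-ŷ)² = 32
SS_tot = Σ(y-ȳ)² = 2018.86
R² = 1 - SS_res/SS_tot = 1 - 0.0159 = 0.9841

0.9841


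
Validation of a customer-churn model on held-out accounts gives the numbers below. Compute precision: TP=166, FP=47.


Precision = TP/(TP+FP)
= 166/(166+47)
= 166/213 = 77.93%

77.93%


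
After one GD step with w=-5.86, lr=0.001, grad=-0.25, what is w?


w_new = w - α·∇
= -5.86 - 0.001·-0.25
= -5.86 + 0.00025
= -5.85975

-5.85975


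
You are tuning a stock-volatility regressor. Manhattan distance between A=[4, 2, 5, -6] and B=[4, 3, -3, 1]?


d = |4-4| + |2-3| + |5+ 3| + |-6-1|
  = 0 + 1 + 8 + 7
  = 16

16


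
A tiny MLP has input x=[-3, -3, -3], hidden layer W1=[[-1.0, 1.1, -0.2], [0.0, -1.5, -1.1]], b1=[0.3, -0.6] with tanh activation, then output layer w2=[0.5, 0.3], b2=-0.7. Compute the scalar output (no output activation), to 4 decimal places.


z1[0] = (-1.0)·(-3) + (1.1)·(-3) + (-0.2)·(-3) + 0.3 = 0.6
z1[1] = (0.0)·(-3) + (-1.5)·(-3) + (-1.1)·(-3) - 0.6 = 7.2
h = tanh(z1) = [0.537, 1.0]
output = (0.5)·(0.537) + (0.3)·(1.0) - 0.7 = -0.1315

-0.1315


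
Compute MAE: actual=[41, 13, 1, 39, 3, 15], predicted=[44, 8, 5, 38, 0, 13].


Absolute errors: |41-44|=3, |13-8|=5, |1-5|=4, |39-38|=1, |3-0|=3, |15-13|=2
Sum = 18
MAE = 18/6 = 3

3


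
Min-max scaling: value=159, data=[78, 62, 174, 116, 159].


min=62, max=174
(159-62)/(174-62) = 97/112 = 0.8661

0.8661


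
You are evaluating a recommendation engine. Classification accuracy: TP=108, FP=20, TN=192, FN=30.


Accuracy = (TP+TN)/(TP+TN+FP+FN)
= (108+192)/(350)
= 300/350 = 85.71%

85.71%


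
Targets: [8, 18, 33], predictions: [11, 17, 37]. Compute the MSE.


Squared errors: (8-11)²=9, (18-17)²=1, (33-37)²=16
Sum = 26
MSE = 26/3 = 26/3

26/3


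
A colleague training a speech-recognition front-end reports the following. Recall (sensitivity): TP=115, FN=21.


Recall = TP/(TP+FN)
= 115/(115+21)
= 115/136 = 84.56%

84.56%


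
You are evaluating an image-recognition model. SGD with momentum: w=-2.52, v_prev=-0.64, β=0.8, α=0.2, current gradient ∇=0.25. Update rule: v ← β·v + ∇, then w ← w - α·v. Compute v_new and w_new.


v_new = 0.8·-0.64 + 0.25 = -0.512 + 0.25 = -0.262
w_new = -2.52 - 0.2·-0.262 = -2.52 + 0.0524 = -2.4676

v_new=-0.262, w_new=-2.4676


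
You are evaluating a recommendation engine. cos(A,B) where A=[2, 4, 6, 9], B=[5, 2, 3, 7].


A·B = 2·5 + 4·2 + 6·3 + 9·7 = 99
‖A‖ = √137 = 11.7047, ‖B‖ = √87 = 9.3274
cos = 99/(√137·√87) = 99/√11919 = 0.9068

0.9068


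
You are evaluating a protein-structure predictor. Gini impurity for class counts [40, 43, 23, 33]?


Probabilities: [40/139, 43/139, 23/139, 33/139] ≈ [0.2878, 0.3094, 0.1655, 0.2374]
Σpᵢ² = (1600 + 1849 + 529 + 1089)/139² = 5067/19321
Gini = 1 - Σpᵢ² = 1 - 5067/19321 = 0.7377

0.7377


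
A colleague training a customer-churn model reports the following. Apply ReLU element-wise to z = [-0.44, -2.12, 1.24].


ReLU(-0.44) = max(0, -0.44) = 0.0
ReLU(-2.12) = max(0, -2.12) = 0.0
ReLU(1.24) = max(0, 1.24) = 1.24
result = [0.0, 0.0, 1.24]

[0.0, 0.0, 1.24]


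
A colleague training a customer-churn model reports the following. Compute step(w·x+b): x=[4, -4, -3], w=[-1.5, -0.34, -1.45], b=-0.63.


z = (4)·(-1.5) + (-4)·(-0.34) + (-3)·(-1.45) - 0.63
  = -0.92
step(z) = 0 (z<0)

0


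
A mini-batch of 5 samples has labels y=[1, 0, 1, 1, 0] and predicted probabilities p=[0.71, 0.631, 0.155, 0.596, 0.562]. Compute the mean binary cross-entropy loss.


L[0] = -ln(0.71) = 0.3425
L[1] = -ln(1-0.631) = -ln(0.369) = 0.997
L[2] = -ln(0.155) = 1.8643
L[3] = -ln(0.596) = 0.5175
L[4] = -ln(1-0.562) = -ln(0.438) = 0.8255
mean = (0.3425 + 0.997 + 1.8643 + 0.5175 + 0.8255)/5 = 0.9094

0.9094


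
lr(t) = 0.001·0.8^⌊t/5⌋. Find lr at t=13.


n_drops = ⌊13/5⌋ = 2
lr = 0.001·0.8^2 = 0.001·0.64 = 0.00064

0.00064


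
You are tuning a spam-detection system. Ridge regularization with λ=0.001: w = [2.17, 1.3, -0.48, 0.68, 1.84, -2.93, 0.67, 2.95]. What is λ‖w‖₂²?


‖w‖₂² = (2.17)² + (1.3)² + (-0.48)² + (0.68)² + (1.84)² + (-2.93)² + (0.67)² + (2.95)²
     = 4.7089 + 1.69 + 0.2304 + 0.4624 + 3.3856 + 8.5849 + 0.4489 + 8.7025
     = 28.2136
λ·‖w‖₂² = 0.001·28.2136 = 0.028214

0.028214


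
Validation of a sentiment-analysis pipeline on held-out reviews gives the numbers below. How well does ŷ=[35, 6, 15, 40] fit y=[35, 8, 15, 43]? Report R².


ȳ = 25.25
SS_res = Σ(y-ŷ)² = 13
SS_tot = Σ(y-ȳ)² = 812.75
R² = 1 - SS_res/SS_tot = 1 - 0.016 = 0.984

0.984


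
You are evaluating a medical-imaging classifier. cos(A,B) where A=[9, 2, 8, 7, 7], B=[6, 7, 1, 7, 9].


A·B = 9·6 + 2·7 + 8·1 + 7·7 + 7·9 = 188
‖A‖ = √247 = 15.7162, ‖B‖ = √216 = 14.6969
cos = 188/(√247·√216) = 188/√53352 = 0.8139

0.8139


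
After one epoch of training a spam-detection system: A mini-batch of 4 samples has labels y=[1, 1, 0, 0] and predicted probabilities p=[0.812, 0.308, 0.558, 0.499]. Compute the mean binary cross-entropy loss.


L[0] = -ln(0.812) = 0.2083
L[1] = -ln(0.308) = 1.1777
L[2] = -ln(1-0.558) = -ln(0.442) = 0.8164
L[3] = -ln(1-0.499) = -ln(0.501) = 0.6911
mean = (0.2083 + 1.1777 + 0.8164 + 0.6911)/4 = 0.7234

0.7234


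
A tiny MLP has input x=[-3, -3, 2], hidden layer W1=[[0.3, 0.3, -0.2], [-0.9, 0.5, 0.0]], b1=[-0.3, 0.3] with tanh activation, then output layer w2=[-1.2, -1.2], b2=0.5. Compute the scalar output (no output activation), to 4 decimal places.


z1[0] = (0.3)·(-3) + (0.3)·(-3) + (-0.2)·(2) - 0.3 = -2.5
z1[1] = (-0.9)·(-3) + (0.5)·(-3) + (0.0)·(2) + 0.3 = 1.5
h = tanh(z1) = [-0.9866, 0.9051]
output = (-1.2)·(-0.9866) + (-1.2)·(0.9051) + 0.5 = 0.5978

0.5978


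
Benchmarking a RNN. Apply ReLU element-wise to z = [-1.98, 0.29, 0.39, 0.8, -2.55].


ReLU(-1.98) = max(0, -1.98) = 0.0
ReLU(0.29) = max(0, 0.29) = 0.29
ReLU(0.39) = max(0, 0.39) = 0.39
ReLU(0.8) = max(0, 0.8) = 0.8
ReLU(-2.55) = max(0, -2.55) = 0.0
result = [0.0, 0.29, 0.39, 0.8, 0.0]

[0.0, 0.29, 0.39, 0.8, 0.0]


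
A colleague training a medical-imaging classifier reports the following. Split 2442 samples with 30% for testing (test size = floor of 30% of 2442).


Test = ⌊2442·30/100⌋ = 732
Train = 2442 - 732 = 1710

Train: 1710, Test: 732


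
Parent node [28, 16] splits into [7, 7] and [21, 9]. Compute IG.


Parent = [28, 16], H_parent = 0.9457
H_left = 1 (n=14), H_right = 0.8813 (n=30)
H_children = (14/44)·1 + (30/44)·0.8813 = 0.9191
IG = 0.9457 - 0.9191 = 0.0266

0.0266


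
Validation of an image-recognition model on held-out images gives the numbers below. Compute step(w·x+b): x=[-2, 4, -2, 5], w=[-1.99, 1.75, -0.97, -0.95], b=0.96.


z = (-2)·(-1.99) + (4)·(1.75) + (-2)·(-0.97) + (5)·(-0.95) + 0.96
  = 9.13
step(z) = 1 (z≥0)

1


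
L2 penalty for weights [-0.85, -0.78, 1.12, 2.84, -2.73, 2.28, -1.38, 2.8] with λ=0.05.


‖w‖₂² = (-0.85)² + (-0.78)² + (1.12)² + (2.84)² + (-2.73)² + (2.28)² + (-1.38)² + (2.8)²
     = 0.7225 + 0.6084 + 1.2544 + 8.0656 + 7.4529 + 5.1984 + 1.9044 + 7.84
     = 33.0466
λ·‖w‖₂² = 0.05·33.0466 = 1.65233

1.65233


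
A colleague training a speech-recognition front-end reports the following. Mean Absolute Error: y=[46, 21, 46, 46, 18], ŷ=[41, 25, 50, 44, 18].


Absolute errors: |46-41|=5, |21-25|=4, |46-50|=4, |46-44|=2, |18-18|=0
Sum = 15
MAE = 15/5 = 3

3


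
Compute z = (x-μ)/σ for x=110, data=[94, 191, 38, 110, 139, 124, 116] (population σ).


μ = 116, σ = 42.7985
z = (110 - 116)/42.7985 = -0.1402

-0.1402


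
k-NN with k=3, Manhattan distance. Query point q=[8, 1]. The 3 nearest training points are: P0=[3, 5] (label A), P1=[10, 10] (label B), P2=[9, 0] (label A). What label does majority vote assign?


d(q,P0) = 9  (label A)
d(q,P1) = 11  (label B)
d(q,P2) = 2  (label A)
Votes: A=2, B=1
Majority → A

A


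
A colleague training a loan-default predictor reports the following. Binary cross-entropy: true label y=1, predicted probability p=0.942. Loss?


BCE = -[y·ln(p) + (1-y)·ln(1-p)]
= -1·ln(0.942) - 0
= -ln(0.942) = 0.0598

0.0598


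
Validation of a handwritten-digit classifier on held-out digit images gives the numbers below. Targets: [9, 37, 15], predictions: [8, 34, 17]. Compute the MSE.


Squared errors: (9-8)²=1, (37-34)²=9, (15-17)²=4
Sum = 14
MSE = 14/3 = 14/3

14/3


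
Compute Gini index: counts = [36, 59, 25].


Probabilities: [36/120, 59/120, 25/120] ≈ [0.3, 0.4917, 0.2083]
Σpᵢ² = (1296 + 3481 + 625)/120² = 5402/14400
Gini = 1 - Σpᵢ² = 1 - 5402/14400 = 0.6249

0.6249


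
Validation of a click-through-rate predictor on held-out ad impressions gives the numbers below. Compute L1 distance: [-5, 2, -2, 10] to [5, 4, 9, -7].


d = |-5-5| + |2-4| + |-2-9| + |10+ 7|
  = 10 + 2 + 11 + 17
  = 40

40


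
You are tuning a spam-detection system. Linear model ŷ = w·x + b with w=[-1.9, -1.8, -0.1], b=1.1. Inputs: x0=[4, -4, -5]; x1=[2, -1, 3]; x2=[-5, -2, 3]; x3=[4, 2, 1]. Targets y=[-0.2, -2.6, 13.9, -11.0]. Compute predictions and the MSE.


ŷ0 = (-1.9)·(4) + (-1.8)·(-4) + (-0.1)·(-5) + 1.1 = 1.2
ŷ1 = (-1.9)·(2) + (-1.8)·(-1) + (-0.1)·(3) + 1.1 = -1.2
ŷ2 = (-1.9)·(-5) + (-1.8)·(-2) + (-0.1)·(3) + 1.1 = 13.9
ŷ3 = (-1.9)·(4) + (-1.8)·(2) + (-0.1)·(1) + 1.1 = -10.2
errors² = [1.96, 1.96, 0.0, 0.64]
MSE = 4.5600/4 = 1.14

1.14


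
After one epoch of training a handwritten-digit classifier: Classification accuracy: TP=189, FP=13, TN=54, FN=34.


Accuracy = (TP+TN)/(TP+TN+FP+FN)
= (189+54)/(290)
= 243/290 = 83.79%

83.79%


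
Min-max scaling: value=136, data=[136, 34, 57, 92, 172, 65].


min=34, max=172
(136-34)/(172-34) = 102/138 = 0.7391

0.7391


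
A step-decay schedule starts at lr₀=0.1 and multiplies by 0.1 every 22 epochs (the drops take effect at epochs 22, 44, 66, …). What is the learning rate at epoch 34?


n_drops = ⌊34/22⌋ = 1
lr = 0.1·0.1^1 = 0.1·0.1 = 0.01

0.01


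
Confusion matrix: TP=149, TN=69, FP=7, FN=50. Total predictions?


Total = TP + TN + FP + FN
= 149 + 69 + 7 + 50
= 275
(Predicted positive: 156, predicted negative: 119)

275


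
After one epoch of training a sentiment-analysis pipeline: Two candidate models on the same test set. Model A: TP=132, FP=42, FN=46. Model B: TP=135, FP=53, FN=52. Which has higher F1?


Model A: P=132/174=0.7586, R=132/178=0.7416, F1=2PR/(P+R)=2TP/(2TP+FP+FN)=264/352=0.75
Model B: P=135/188=0.7181, R=135/187=0.7219, F1=2PR/(P+R)=2TP/(2TP+FP+FN)=270/375=0.72
0.75 > 0.72 → Model A

Model A


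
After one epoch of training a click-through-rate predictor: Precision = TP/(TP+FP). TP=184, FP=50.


Precision = TP/(TP+FP)
= 184/(184+50)
= 184/234 = 78.63%

78.63%


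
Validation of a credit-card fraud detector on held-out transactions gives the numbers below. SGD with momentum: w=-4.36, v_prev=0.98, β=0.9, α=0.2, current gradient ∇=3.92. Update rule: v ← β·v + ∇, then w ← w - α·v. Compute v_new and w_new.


v_new = 0.9·0.98 + 3.92 = 0.882 + 3.92 = 4.802
w_new = -4.36 - 0.2·4.802 = -4.36 - 0.9604 = -5.3204

v_new=4.802, w_new=-5.3204


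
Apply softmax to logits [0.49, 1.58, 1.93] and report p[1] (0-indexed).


Exponentials: e^0.49=1.6323, e^1.58=4.855, e^1.93=6.8895
Sum = 13.3768
Softmax = [0.122, 0.3629, 0.515]
p[1] = 4.855/13.3768 = 0.3629

0.3629


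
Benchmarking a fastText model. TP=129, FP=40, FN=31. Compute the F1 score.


Precision = 129/169 = 0.7633
Recall = 129/160 = 0.8063
F1 = 2·P·R/(P+R) = 2·TP/(2·TP+FP+FN) = 258/(258+40+31) = 258/329 = 0.7842

0.7842


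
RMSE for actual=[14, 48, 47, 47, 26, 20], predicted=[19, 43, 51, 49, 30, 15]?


MSE = 111/6 = 18.5
RMSE = √(111/6) = 4.3012

4.3012


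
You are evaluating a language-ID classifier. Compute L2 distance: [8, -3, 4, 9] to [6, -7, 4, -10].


d = √((8-6)² + (-3+ 7)² + (4-4)² + (9+ 10)²)
  = √(4 + 16 + 0 + 361)
  = √381 = 19.5192

19.5192


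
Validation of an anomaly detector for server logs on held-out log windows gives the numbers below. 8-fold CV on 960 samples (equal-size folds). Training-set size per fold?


Fold size = 960/8 = 120
Training per fold = 960 - 120 = 840

840


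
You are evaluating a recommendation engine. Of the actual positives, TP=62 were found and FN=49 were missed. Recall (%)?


Recall = TP/(TP+FN)
= 62/(62+49)
= 62/111 = 55.86%

55.86%


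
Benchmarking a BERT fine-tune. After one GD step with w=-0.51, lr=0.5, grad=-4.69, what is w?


w_new = w - α·∇
= -0.51 - 0.5·-4.69
= -0.51 + 2.345
= 1.835

1.835


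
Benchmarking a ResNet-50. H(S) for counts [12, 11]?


Probabilities: [12/23, 11/23] ≈ [0.5217, 0.4783]
H = -((12/23)·log₂(12/23) + (11/23)·log₂(11/23))
  = 0.9986 bits

0.9986 bits


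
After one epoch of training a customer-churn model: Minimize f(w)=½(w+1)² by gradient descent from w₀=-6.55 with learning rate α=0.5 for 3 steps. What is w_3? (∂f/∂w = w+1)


step 1: grad = -6.55+1 = -5.55; w = -6.55 - 0.5·(-5.55) = -3.775
step 2: grad = -3.775+1 = -2.775; w = -3.775 - 0.5·(-2.775) = -2.3875
step 3: grad = -2.3875+1 = -1.3875; w = -2.3875 - 0.5·(-1.3875) = -1.69375

-1.69375


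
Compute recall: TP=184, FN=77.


Recall = TP/(TP+FN)
= 184/(184+77)
= 184/261 = 70.5%

70.5%


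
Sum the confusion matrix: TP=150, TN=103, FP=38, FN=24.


Total = TP + TN + FP + FN
= 150 + 103 + 38 + 24
= 315
(Predicted positive: 188, predicted negative: 127)

315


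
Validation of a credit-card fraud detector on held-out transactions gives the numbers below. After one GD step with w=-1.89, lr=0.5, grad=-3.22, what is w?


w_new = w - α·∇
= -1.89 - 0.5·-3.22
= -1.89 + 1.61
= -0.28

-0.28


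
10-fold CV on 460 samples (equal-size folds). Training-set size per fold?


Fold size = 460/10 = 46
Training per fold = 460 - 46 = 414

414


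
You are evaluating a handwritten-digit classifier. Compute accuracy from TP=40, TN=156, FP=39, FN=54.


Accuracy = (TP+TN)/(TP+TN+FP+FN)
= (40+156)/(289)
= 196/289 = 67.82%

67.82%


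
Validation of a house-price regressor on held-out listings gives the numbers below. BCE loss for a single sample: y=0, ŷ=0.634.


BCE = -[y·ln(p) + (1-y)·ln(1-p)]
= -0 - 1·ln(1-0.634)
= -ln(0.366) = 1.0051

1.0051


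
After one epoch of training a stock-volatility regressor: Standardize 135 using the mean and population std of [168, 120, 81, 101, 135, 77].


μ = 113.6667, σ = 31.6737
z = (135 - 113.6667)/31.6737 = 0.6735

0.6735


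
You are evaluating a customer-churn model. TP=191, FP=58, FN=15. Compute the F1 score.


Precision = 191/249 = 0.7671
Recall = 191/206 = 0.9272
F1 = 2·P·R/(P+R) = 2·TP/(2·TP+FP+FN) = 382/(382+58+15) = 382/455 = 0.8396

0.8396


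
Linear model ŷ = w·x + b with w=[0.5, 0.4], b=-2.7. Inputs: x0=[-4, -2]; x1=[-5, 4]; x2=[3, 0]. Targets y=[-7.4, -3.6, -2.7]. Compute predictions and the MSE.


ŷ0 = (0.5)·(-4) + (0.4)·(-2) - 2.7 = -5.5
ŷ1 = (0.5)·(-5) + (0.4)·(4) - 2.7 = -3.6
ŷ2 = (0.5)·(3) + (0.4)·(0) - 2.7 = -1.2
errors² = [3.61, 0.0, 2.25]
MSE = 5.8600/3 = 1.9533

1.9533


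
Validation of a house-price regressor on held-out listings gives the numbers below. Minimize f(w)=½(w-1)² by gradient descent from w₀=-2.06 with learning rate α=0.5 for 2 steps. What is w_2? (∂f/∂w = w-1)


step 1: grad = -2.06-1 = -3.06; w = -2.06 - 0.5·(-3.06) = -0.53
step 2: grad = -0.53-1 = -1.53; w = -0.53 - 0.5·(-1.53) = 0.235

0.235


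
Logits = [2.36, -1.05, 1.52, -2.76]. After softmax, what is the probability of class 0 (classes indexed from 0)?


Exponentials: e^2.36=10.591, e^-1.05=0.3499, e^1.52=4.5722, e^-2.76=0.0633
Sum = 15.5764
Softmax = [0.6799, 0.0225, 0.2935, 0.0041]
p[0] = 10.591/15.5764 = 0.6799

0.6799


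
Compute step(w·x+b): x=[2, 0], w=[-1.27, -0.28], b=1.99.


z = (2)·(-1.27) + (0)·(-0.28) + 1.99
  = -0.55
step(z) = 0 (z<0)

0


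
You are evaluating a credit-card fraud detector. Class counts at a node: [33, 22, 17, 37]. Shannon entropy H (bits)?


Probabilities: [33/109, 22/109, 17/109, 37/109] ≈ [0.3028, 0.2018, 0.156, 0.3394]
H = -((33/109)·log₂(33/109) + (22/109)·log₂(22/109) + (17/109)·log₂(17/109) + (37/109)·log₂(37/109))
  = 1.9351 bits

1.9351 bits


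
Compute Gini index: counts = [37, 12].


Probabilities: [37/49, 12/49] ≈ [0.7551, 0.2449]
Σpᵢ² = (1369 + 144)/49² = 1513/2401
Gini = 1 - Σpᵢ² = 1 - 1513/2401 = 0.3698

0.3698


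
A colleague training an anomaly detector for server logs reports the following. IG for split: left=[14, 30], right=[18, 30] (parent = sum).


Parent = [32, 60], H_parent = 0.9321
H_left = 0.9024 (n=44), H_right = 0.9544 (n=48)
H_children = (44/92)·0.9024 + (48/92)·0.9544 = 0.9295
IG = 0.9321 - 0.9295 = 0.0026

0.0026


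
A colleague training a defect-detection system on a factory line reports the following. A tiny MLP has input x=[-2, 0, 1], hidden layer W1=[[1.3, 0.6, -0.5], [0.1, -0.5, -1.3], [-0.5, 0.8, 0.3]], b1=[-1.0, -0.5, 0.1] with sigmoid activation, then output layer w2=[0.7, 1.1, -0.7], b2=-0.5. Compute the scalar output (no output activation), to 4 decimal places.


z1[0] = (1.3)·(-2) + (0.6)·(0) + (-0.5)·(1) - 1.0 = -4.1
z1[1] = (0.1)·(-2) + (-0.5)·(0) + (-1.3)·(1) - 0.5 = -2.0
z1[2] = (-0.5)·(-2) + (0.8)·(0) + (0.3)·(1) + 0.1 = 1.4
h = sigmoid(z1) = [0.0163, 0.1192, 0.8022]
output = (0.7)·(0.0163) + (1.1)·(0.1192) + (-0.7)·(0.8022) - 0.5 = -0.919

-0.919


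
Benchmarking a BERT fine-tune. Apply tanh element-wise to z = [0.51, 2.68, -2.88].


tanh(0.51) = 0.4699
tanh(2.68) = 0.9906
tanh(-2.88) = -0.9937
result = [0.4699, 0.9906, -0.9937]

[0.4699, 0.9906, -0.9937]


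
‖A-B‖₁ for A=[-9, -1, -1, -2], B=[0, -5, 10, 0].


d = |-9-0| + |-1+ 5| + |-1-10| + |-2-0|
  = 9 + 4 + 11 + 2
  = 26

26


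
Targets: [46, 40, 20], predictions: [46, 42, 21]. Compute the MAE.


Absolute errors: |46-46|=0, |40-42|=2, |20-21|=1
Sum = 3
MAE = 3/3 = 1

1


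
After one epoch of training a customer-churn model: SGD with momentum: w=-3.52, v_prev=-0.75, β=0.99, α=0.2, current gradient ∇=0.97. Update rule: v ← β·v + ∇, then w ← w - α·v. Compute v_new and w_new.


v_new = 0.99·-0.75 + 0.97 = -0.7425 + 0.97 = 0.2275
w_new = -3.52 - 0.2·0.2275 = -3.52 - 0.0455 = -3.5655

v_new=0.2275, w_new=-3.5655
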